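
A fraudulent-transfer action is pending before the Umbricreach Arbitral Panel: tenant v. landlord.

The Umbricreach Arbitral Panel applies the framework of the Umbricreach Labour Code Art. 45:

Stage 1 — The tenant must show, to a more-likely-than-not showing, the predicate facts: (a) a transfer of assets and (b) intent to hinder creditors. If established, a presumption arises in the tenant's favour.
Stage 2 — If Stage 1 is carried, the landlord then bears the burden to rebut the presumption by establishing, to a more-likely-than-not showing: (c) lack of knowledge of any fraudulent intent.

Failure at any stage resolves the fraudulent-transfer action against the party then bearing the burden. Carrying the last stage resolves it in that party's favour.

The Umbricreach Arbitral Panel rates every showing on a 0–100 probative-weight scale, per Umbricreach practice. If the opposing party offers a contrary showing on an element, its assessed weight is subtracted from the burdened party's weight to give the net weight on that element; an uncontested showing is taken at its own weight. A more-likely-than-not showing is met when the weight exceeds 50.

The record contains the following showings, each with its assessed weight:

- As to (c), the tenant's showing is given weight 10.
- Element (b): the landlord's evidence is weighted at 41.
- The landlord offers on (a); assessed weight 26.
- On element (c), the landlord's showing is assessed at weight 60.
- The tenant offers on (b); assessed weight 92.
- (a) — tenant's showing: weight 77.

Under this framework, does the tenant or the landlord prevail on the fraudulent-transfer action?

tenant

Stage 1 (tenant, a more-likely-than-not showing, weight exceeds 50): (a) net 77−26=51 > 50 — meets; (b) net 92−41=51 > 50 — meets.
  Stage 1 is satisfied; the onus moves to the landlord.
Stage 2 (landlord, a more-likely-than-not showing, weight exceeds 50): (c) net 60−10=50 ≤ 50 — fails.
  Not every element is met, so the landlord fails to carry Stage 2.
The tenant prevails.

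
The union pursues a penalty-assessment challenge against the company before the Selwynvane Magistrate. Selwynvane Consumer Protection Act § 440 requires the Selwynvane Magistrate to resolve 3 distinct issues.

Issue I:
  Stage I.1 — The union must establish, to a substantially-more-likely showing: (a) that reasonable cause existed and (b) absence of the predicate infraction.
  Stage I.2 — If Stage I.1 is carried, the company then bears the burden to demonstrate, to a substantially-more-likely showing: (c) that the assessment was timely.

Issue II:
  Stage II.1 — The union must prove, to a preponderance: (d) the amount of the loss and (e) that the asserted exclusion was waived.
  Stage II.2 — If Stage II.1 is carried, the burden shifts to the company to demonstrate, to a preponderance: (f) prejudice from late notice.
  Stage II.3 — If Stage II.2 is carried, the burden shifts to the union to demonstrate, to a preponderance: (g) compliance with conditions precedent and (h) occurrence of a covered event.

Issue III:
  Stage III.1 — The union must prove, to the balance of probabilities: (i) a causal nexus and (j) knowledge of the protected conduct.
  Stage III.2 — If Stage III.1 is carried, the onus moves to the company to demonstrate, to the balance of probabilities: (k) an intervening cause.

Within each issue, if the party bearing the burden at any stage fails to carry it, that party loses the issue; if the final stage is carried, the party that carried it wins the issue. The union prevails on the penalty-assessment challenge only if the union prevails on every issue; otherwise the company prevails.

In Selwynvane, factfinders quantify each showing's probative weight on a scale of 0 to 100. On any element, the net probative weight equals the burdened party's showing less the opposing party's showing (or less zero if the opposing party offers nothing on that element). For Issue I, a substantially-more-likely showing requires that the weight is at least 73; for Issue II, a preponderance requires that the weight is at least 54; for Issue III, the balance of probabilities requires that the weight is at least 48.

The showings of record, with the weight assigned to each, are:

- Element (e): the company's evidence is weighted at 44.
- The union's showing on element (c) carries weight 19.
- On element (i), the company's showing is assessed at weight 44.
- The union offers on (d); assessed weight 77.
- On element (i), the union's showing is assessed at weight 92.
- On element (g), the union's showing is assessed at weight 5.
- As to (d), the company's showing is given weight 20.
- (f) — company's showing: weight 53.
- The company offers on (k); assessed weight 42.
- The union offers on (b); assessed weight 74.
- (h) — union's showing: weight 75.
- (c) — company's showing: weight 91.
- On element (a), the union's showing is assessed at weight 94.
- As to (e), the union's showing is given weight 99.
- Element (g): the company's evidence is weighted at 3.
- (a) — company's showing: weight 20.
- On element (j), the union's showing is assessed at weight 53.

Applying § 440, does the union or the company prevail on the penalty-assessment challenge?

union

— Issue I —
Stage I.1 (union, a substantially-more-likely showing, weight is at least 73): (a) net 94−20=74 ≥ 73 — meets; (b) 74 ≥ 73 — meets.
  Stage I.1 carried; the burden shifts to the company.
Stage I.2 (company, a substantially-more-likely showing, weight is at least 73): (c) net 91−19=72 < 73 — fails.
  The company does not carry Stage I.2.
The union prevails on this issue.
— Issue II —
Stage II.1 (union, a preponderance, weight is at least 54): (d) net 77−20=57 ≥ 54 — meets; (e) net 99−44=55 ≥ 54 — meets.
  Stage II.1 carried; the burden shifts to the company.
Stage II.2 (company, a preponderance, weight is at least 54): (f) 53 < 54 — fails.
  The company does not carry Stage II.2.
The analysis ends at Stage II.2; the union prevails on this issue.
— Issue III —
Stage III.1 — burden on union; standard: the balance of probabilities (weight is at least 48).
    (i): 92 − 44 = 48 ≥ 48 [met]
    (j): 53 ≥ 48 [met]
  Stage III.1 is satisfied; the onus moves to the company.
Stage III.2 — burden on company; standard: the balance of probabilities (weight is at least 48).
    (k): 42 < 48 [not met]
  Not every element is met, so the company fails to carry Stage III.2.
So the union prevails on this issue.
Per-issue: Issue I → union; Issue II → union; Issue III → union. The union must prevail on every issue; overall, the union prevails.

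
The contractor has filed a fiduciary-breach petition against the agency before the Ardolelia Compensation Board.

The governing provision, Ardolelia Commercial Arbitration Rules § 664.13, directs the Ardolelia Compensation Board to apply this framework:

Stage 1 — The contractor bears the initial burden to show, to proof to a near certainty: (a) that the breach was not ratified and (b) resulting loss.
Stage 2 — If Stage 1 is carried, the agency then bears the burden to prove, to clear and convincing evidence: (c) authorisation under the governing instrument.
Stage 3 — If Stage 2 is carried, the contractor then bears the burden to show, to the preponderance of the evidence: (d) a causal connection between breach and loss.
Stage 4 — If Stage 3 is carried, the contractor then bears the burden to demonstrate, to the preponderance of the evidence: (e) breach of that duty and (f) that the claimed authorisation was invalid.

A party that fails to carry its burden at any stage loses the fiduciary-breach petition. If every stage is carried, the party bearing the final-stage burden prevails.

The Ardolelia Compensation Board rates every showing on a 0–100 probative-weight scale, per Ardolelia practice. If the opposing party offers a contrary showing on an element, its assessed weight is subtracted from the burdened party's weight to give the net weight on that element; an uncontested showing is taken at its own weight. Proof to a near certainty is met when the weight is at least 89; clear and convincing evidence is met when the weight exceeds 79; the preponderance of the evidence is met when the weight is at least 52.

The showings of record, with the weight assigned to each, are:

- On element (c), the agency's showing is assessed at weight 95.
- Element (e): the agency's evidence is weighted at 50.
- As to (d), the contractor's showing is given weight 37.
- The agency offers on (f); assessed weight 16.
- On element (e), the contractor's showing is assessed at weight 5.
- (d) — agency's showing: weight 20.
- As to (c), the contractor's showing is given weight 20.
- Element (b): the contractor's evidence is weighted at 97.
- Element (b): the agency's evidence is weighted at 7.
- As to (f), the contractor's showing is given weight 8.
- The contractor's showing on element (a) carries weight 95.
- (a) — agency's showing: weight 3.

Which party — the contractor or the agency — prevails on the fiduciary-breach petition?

contractor

Stage 1 — burden on contractor; standard: proof to a near certainty (weight is at least 89).
    (a): 95 − 3 = 92 ≥ 89 [met]
    (b): 97 − 7 = 90 ≥ 89 [met]
  All elements met. The burden passes to the agency.
Stage 2 — burden on agency; standard: clear and convincing evidence (weight exceeds 79).
    (c): 95 − 20 = 75 ≤ 79 [not met]
  Stage 2 not carried; the agency fails its burden.
So the contractor prevails.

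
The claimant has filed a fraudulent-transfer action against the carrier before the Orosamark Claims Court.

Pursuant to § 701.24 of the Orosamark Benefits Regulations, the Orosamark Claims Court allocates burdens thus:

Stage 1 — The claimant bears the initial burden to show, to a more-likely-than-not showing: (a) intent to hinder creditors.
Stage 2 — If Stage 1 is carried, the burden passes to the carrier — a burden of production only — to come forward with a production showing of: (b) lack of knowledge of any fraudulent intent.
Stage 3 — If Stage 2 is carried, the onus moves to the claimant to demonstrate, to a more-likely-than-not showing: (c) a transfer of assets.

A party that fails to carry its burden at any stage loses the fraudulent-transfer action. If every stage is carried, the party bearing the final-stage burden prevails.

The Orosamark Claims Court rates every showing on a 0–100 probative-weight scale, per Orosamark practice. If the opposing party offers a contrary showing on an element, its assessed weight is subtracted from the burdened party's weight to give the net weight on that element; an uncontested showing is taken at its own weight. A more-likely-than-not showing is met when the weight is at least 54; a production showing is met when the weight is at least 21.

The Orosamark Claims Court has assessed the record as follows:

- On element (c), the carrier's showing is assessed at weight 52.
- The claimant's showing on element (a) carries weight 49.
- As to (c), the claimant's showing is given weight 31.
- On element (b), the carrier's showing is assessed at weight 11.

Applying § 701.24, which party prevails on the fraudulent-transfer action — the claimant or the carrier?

carrier

At Stage 1 the claimant must meet a more-likely-than-not showing (weight is at least 54): on (a) the weight is 49, which does not reach 54, so (a) does not meet the standard.
  Stage 1 not carried; the claimant fails its burden.
So the carrier prevails.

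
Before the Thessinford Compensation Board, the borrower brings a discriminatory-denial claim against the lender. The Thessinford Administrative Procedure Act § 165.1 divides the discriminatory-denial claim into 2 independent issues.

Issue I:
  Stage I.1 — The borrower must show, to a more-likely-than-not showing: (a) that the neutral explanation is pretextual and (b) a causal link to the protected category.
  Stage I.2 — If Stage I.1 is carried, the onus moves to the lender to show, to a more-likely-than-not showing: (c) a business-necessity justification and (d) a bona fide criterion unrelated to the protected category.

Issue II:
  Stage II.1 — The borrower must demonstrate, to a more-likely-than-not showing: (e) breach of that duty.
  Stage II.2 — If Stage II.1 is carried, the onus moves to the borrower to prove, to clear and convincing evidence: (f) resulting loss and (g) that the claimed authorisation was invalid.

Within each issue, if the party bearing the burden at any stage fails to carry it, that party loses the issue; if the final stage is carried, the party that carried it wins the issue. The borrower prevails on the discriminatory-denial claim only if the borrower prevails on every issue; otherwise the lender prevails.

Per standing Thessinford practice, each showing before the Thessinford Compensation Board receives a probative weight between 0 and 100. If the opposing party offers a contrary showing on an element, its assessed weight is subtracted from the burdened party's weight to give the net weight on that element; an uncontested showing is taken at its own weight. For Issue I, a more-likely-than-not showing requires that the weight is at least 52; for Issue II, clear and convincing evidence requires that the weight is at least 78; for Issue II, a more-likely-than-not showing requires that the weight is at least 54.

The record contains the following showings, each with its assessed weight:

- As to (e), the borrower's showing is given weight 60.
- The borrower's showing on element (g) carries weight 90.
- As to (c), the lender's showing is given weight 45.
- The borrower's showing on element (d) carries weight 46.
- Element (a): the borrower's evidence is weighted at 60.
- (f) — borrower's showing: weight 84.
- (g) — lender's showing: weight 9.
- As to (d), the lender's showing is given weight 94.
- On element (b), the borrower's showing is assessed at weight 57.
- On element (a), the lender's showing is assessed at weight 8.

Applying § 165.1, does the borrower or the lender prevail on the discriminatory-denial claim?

borrower

— Issue I —
Stage I.1 (borrower, a more-likely-than-not showing, weight is at least 52): (a) net 60−8=52 ≥ 52 — meets; (b) 57 ≥ 52 — meets.
  The borrower carries Stage I.1; the lender now bears the burden.
Stage I.2 (lender, a more-likely-than-not showing, weight is at least 52): (c) 45 < 52 — fails; (d) net 94−46=48 < 52 — fails.
  The lender does not carry Stage I.2.
The analysis ends at Stage I.2; the borrower prevails on this issue.
— Issue II —
At Stage II.1 the borrower must meet a more-likely-than-not showing (weight is at least 54): on (e) the weight is 60, ≥ 54, so (e) meets the standard.
  All elements met. The borrower retains the burden for Stage II.2.
At Stage II.2 the borrower must meet clear and convincing evidence (weight is at least 78): on (f) the weight is 84, which does reach 78, so (f) meets the standard; on (g) the weight is 90 less the opposing 9 gives net 81, ≥ 78, so (g) meets the standard.
  All elements met at the final stage.
With every stage satisfied, the borrower prevails on this issue.
Per-issue: Issue I → borrower; Issue II → borrower. The borrower must prevail on every issue; overall, the borrower prevails.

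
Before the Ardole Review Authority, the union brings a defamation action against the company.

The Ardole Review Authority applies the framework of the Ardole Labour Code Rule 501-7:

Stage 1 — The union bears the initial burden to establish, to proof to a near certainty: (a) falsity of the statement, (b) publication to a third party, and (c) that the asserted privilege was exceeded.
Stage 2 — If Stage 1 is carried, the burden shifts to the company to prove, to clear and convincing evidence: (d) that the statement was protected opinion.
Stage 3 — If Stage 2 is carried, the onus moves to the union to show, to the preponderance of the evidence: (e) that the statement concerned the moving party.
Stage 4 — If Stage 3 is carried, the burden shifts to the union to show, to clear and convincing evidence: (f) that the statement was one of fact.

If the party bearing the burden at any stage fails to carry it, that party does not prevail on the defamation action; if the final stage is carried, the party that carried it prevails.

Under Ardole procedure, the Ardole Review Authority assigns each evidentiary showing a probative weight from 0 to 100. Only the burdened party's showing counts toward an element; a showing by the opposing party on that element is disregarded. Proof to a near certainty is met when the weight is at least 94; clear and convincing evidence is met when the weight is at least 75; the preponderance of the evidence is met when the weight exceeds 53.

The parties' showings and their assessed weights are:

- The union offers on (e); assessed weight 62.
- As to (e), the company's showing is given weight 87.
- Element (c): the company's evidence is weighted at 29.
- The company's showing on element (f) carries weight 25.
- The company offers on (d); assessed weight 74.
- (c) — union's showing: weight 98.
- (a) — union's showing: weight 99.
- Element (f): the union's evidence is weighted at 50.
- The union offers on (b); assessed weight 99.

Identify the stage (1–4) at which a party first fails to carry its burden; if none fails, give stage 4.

stage 2

Stage 1 — burden on union; standard: proof to a near certainty (weight is at least 94).
    (a): 99 ≥ 94 [met]
    (b): 99 ≥ 94 [met]
    (c): 98 (company's 29 disregarded) ≥ 94 [met]
  The union carries Stage 1; the company now bears the burden.
Stage 2 — burden on company; standard: clear and convincing evidence (weight is at least 75).
    (d): 74 < 75 [not met]
  Stage 2 not carried; the company fails its burden.
The union prevails.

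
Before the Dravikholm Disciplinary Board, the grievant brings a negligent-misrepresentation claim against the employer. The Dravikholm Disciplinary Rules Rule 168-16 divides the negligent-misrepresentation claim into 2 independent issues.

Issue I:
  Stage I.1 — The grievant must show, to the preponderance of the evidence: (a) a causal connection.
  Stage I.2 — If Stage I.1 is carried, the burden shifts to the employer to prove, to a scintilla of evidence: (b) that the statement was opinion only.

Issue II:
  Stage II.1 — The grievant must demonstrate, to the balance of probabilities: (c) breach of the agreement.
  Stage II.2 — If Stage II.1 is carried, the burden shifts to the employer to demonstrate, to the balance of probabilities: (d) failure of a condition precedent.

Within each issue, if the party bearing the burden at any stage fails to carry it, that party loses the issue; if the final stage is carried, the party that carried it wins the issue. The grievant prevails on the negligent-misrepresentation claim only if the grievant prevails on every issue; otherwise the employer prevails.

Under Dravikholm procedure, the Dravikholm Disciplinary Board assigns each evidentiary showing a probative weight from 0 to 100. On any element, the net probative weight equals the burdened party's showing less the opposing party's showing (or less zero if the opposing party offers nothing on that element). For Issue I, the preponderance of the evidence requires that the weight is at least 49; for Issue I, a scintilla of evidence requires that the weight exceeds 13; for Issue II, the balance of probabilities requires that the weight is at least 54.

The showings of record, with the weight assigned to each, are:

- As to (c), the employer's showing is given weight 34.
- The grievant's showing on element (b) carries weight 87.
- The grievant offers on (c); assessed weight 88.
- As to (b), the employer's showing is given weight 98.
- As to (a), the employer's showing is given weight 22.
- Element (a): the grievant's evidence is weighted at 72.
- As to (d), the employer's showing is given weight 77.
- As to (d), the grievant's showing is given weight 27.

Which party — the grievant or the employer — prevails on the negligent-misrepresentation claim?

grievant

— Issue I —
At Stage I.1 the grievant must meet the preponderance of the evidence (weight is at least 49): on (a) the weight is 72 less the opposing 22 gives net 50, which does reach 49, so (a) meets the standard.
  The grievant carries Stage I.1; the employer now bears the burden.
At Stage I.2 the employer must meet a scintilla of evidence (weight exceeds 13): on (b) the weight is 98 less the opposing 87 gives net 11, ≤ 13, so (b) does not meet the standard.
  The employer does not carry Stage I.2.
The analysis ends at Stage I.2; the grievant prevails on this issue.
— Issue II —
Stage II.1 (grievant, the balance of probabilities, weight is at least 54): (c) net 88−34=54 ≥ 54 — meets.
  All elements met. The burden passes to the employer.
Stage II.2 (employer, the balance of probabilities, weight is at least 54): (d) net 77−27=50 < 54 — fails.
  Not every element is met, so the employer fails to carry Stage II.2.
The grievant prevails on this issue.
Per-issue: Issue I → grievant; Issue II → grievant. The grievant must prevail on every issue; overall, the grievant prevails.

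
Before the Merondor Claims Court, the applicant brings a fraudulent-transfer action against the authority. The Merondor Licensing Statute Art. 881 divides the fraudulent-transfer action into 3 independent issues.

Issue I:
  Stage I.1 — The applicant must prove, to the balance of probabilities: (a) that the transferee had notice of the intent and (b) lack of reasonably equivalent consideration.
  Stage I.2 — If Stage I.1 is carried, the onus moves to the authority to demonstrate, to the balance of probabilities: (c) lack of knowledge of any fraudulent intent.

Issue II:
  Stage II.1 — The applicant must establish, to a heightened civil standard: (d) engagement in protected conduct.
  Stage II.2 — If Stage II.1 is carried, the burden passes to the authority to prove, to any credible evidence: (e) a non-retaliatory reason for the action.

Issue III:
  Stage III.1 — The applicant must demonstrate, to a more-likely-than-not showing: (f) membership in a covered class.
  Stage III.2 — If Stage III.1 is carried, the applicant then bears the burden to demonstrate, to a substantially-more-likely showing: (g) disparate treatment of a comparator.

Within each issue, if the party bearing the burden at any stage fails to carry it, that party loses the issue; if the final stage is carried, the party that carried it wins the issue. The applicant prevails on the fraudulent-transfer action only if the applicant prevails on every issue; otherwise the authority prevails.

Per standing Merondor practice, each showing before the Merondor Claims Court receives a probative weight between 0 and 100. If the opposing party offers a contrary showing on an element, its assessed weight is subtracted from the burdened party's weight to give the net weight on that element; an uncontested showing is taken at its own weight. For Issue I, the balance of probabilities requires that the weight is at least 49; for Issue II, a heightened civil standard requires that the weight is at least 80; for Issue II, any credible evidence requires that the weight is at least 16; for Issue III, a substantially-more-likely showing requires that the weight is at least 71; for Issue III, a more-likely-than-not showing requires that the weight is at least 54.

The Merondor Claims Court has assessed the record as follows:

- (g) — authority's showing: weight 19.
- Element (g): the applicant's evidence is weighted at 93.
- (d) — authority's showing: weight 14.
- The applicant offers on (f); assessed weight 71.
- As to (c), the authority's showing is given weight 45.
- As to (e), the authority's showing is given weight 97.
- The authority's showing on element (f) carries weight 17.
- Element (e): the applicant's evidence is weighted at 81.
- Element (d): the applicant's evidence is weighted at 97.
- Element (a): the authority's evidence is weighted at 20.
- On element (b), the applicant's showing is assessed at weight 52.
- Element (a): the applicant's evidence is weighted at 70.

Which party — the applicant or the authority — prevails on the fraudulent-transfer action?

— Issue I —
Stage I.1 (applicant, the balance of probabilities, weight is at least 49): (a) net 70−20=50 ≥ 49 — meets; (b) 52 ≥ 49 — meets.
  The applicant carries Stage I.1; the authority now bears the burden.
Stage I.2 (authority, the balance of probabilities, weight is at least 49): (c) 45 < 49 — fails.
  Not every element is met, so the authority fails to carry Stage I.2.
The applicant prevails on this issue.
— Issue II —
Stage II.1 (applicant, a heightened civil standard, weight is at least 80): (d) net 97−14=83 ≥ 80 — meets.
  Stage II.1 carried; the burden shifts to the authority.
Stage II.2 (authority, any credible evidence, weight is at least 16): (e) net 97−81=16 ≥ 16 — meets.
  Stage II.2 carried; the final stage is satisfied.
Every stage carried; the authority prevails on this issue.
— Issue III —
Stage III.1 — burden on applicant; standard: a more-likely-than-not showing (weight is at least 54).
    (f): 71 − 17 = 54 ≥ 54 [met]
  Stage III.1 carried; the burden remains with the applicant.
Stage III.2 — burden on applicant; standard: a substantially-more-likely showing (weight is at least 71).
    (g): 93 − 19 = 74 ≥ 71 [met]
  All elements met at the final stage.
Every stage carried; the applicant prevails on this issue.
Per-issue: Issue I → applicant; Issue II → authority; Issue III → applicant. The applicant must prevail on every issue; overall, the authority prevails.

authority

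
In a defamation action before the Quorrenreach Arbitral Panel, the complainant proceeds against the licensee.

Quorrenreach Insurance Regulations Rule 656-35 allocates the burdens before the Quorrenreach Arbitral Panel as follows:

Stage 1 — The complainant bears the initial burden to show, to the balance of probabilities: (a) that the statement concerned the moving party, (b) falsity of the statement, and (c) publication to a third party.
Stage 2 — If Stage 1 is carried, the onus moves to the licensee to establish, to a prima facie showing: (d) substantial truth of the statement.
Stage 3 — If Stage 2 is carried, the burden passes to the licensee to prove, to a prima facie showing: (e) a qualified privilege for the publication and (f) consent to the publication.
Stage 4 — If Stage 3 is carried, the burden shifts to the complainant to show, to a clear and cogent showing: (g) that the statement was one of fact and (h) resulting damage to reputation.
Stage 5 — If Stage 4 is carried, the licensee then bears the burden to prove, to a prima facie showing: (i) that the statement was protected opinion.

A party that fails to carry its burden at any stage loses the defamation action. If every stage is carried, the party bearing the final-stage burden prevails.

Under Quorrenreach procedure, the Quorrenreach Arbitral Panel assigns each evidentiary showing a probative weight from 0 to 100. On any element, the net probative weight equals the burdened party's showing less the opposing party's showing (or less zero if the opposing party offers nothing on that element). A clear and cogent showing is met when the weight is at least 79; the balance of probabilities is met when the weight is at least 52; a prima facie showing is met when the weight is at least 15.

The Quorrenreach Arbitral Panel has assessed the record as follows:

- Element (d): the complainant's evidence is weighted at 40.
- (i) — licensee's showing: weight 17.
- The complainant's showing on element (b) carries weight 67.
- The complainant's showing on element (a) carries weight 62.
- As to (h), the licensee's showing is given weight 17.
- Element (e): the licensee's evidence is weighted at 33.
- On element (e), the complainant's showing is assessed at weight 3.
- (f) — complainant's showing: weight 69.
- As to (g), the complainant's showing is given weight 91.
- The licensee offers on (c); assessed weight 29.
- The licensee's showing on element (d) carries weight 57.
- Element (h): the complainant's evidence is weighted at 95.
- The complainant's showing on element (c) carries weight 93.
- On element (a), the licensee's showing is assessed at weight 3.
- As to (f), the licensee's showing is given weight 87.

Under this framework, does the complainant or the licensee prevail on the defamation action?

licensee

Stage 1 — burden on complainant; standard: the balance of probabilities (weight is at least 52).
    (a): 62 − 3 = 59 ≥ 52 [met]
    (b): 67 ≥ 52 [met]
    (c): 93 − 29 = 64 ≥ 52 [met]
  The complainant carries Stage 1; the licensee now bears the burden.
Stage 2 — burden on licensee; standard: a prima facie showing (weight is at least 15).
    (d): 57 − 40 = 17 ≥ 15 [met]
  All elements met. The licensee retains the burden for Stage 3.
Stage 3 — burden on licensee; standard: a prima facie showing (weight is at least 15).
    (e): 33 − 3 = 30 ≥ 15 [met]
    (f): 87 − 69 = 18 ≥ 15 [met]
  All elements met. The burden passes to the complainant.
Stage 4 — burden on complainant; standard: a clear and cogent showing (weight is at least 79).
    (g): 91 ≥ 79 [met]
    (h): 95 − 17 = 78 < 79 [not met]
  Not every element is met, so the complainant fails to carry Stage 4.
The licensee prevails.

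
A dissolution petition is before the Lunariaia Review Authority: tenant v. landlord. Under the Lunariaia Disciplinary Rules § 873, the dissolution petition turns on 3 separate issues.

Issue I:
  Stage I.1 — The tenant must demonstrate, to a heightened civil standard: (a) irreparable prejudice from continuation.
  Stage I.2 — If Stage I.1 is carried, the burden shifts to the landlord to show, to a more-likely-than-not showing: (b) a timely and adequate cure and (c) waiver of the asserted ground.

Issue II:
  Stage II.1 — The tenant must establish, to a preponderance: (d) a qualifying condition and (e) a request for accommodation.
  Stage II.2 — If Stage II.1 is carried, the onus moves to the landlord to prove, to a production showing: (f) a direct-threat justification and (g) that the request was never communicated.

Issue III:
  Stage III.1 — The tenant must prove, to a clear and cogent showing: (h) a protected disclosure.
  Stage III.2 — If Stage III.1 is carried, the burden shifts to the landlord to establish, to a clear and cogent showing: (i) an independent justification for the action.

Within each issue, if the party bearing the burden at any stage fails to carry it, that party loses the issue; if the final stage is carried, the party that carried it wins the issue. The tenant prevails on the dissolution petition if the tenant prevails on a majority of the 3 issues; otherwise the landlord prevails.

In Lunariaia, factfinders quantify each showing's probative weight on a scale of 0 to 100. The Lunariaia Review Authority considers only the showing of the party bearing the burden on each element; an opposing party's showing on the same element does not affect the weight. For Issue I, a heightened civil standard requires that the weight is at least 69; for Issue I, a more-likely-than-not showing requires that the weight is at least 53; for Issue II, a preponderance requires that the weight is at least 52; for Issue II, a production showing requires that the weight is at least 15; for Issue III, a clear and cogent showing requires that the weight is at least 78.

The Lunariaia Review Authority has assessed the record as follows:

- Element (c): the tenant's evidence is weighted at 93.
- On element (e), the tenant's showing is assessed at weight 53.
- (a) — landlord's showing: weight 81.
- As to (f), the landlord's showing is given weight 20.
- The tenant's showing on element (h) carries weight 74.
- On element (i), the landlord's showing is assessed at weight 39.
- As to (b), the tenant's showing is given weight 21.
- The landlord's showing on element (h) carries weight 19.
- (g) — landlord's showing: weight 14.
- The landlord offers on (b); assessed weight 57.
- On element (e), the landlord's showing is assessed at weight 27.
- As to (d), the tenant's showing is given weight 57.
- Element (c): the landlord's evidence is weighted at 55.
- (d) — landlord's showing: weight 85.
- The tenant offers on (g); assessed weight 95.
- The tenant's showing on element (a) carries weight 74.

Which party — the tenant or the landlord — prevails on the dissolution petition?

— Issue I —
At Stage I.1 the tenant must meet a heightened civil standard (weight is at least 69): on (a) the weight is 74 (the landlord's 81 is given no effect), ≥ 69, so (a) meets the standard.
  All elements met. The burden passes to the landlord.
At Stage I.2 the landlord must meet a more-likely-than-not showing (weight is at least 53): on (b) the weight is 57 (the tenant's 21 is given no effect), which does reach 53, so (b) meets the standard; on (c) the weight is 55 (the tenant's 93 is given no effect), ≥ 53, so (c) meets the standard.
  All elements met at the final stage.
Every stage carried; the landlord prevails on this issue.
— Issue II —
At Stage II.1 the tenant must meet a preponderance (weight is at least 52): on (d) the weight is 57 (the landlord's 85 is given no effect), ≥ 52, so (d) meets the standard; on (e) the weight is 53 (the landlord's 27 is given no effect), ≥ 52, so (e) meets the standard.
  The tenant carries Stage II.1; the landlord now bears the burden.
At Stage II.2 the landlord must meet a production showing (weight is at least 15): on (f) the weight is 20, which does reach 15, so (f) meets the standard; on (g) the weight is 14 (the tenant's 95 is given no effect), < 15, so (g) does not meet the standard.
  Stage II.2 not carried; the landlord fails its burden.
So the tenant prevails on this issue.
— Issue III —
Stage III.1 — burden on tenant; standard: a clear and cogent showing (weight is at least 78).
    (h): 74 (landlord's 19 disregarded) < 78 [not met]
  Not every element is met, so the tenant fails to carry Stage III.1.
The analysis ends at Stage III.1; the landlord prevails on this issue.
Per-issue: Issue I → landlord; Issue II → tenant; Issue III → landlord. The tenant must prevail on a majority of issues; overall, the landlord prevails.

landlord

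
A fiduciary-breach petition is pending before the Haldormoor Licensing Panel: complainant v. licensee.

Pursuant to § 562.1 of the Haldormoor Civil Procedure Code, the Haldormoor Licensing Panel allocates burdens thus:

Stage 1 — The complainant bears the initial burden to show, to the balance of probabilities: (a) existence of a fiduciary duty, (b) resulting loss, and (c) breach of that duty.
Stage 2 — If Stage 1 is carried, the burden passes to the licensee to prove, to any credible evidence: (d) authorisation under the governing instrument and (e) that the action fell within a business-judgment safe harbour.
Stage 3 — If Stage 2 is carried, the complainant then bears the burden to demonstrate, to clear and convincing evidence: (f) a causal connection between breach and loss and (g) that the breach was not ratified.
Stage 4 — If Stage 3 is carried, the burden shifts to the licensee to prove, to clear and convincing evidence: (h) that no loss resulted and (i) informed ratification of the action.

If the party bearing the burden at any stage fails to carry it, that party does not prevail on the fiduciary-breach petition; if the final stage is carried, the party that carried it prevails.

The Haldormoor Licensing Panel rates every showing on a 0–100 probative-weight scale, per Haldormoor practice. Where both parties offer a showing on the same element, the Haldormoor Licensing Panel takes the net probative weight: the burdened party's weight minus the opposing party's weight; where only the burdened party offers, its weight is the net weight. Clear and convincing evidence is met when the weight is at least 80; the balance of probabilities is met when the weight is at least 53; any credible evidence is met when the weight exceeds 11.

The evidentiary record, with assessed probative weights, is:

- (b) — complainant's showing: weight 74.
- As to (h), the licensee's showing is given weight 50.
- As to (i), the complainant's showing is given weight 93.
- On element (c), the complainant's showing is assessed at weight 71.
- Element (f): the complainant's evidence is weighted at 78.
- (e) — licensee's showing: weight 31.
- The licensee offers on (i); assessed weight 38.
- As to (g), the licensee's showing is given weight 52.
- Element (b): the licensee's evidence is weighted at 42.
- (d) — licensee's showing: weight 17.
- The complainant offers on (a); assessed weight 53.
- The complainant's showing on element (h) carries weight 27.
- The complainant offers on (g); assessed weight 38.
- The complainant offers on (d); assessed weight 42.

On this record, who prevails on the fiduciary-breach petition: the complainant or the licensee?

licensee

Stage 1 — burden on complainant; standard: the balance of probabilities (weight is at least 53).
    (a): 53 ≥ 53 [met]
    (b): 74 − 42 = 32 < 53 [not met]
    (c): 71 ≥ 53 [met]
  Not every element is met, so the complainant fails to carry Stage 1.
The analysis ends at Stage 1; the licensee prevails.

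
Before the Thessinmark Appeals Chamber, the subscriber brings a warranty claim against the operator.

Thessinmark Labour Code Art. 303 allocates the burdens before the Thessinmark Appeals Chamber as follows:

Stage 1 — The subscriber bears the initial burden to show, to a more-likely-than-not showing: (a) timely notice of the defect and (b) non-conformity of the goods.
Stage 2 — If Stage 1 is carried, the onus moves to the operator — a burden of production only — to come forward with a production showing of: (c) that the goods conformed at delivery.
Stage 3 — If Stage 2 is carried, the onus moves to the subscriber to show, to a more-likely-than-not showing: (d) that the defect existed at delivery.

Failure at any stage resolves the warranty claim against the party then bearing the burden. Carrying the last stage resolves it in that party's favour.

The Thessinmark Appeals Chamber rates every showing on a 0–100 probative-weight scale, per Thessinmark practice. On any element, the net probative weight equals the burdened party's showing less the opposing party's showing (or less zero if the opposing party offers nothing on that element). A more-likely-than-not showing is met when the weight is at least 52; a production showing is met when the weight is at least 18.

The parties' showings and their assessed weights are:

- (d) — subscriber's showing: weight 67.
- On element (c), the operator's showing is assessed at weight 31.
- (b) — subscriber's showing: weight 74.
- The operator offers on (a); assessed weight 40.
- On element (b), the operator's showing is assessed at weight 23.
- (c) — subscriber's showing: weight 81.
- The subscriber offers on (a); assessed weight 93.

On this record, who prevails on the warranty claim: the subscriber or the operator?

At Stage 1 the subscriber must meet a more-likely-than-not showing (weight is at least 52): on (a) the weight is 93 less the opposing 40 gives net 53, ≥ 52, so (a) meets the standard; on (b) the weight is 74 less the opposing 23 gives net 51, < 52, so (b) does not meet the standard.
  Not every element is met, so the subscriber fails to carry Stage 1.
So the operator prevails.

operator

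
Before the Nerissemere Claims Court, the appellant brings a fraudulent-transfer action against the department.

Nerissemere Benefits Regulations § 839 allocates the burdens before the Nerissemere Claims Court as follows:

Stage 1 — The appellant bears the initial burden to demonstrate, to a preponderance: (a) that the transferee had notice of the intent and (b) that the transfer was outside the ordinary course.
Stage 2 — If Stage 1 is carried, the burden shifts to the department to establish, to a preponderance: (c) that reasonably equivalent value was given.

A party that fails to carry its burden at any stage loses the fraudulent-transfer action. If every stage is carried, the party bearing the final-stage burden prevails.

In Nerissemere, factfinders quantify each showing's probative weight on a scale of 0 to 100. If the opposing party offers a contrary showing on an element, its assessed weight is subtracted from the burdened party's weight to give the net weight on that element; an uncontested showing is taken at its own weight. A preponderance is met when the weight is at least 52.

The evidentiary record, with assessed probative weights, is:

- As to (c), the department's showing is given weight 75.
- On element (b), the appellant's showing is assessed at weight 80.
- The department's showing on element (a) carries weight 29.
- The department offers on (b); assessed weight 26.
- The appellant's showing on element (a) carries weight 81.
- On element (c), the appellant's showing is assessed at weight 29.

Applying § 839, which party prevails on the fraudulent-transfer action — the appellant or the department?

appellant

At Stage 1 the appellant must meet a preponderance (weight is at least 52): on (a) the weight is 81 less the opposing 29 gives net 52, ≥ 52, so (a) meets the standard; on (b) the weight is 80 less the opposing 26 gives net 54, ≥ 52, so (b) meets the standard.
  Stage 1 is satisfied; the onus moves to the department.
At Stage 2 the department must meet a preponderance (weight is at least 52): on (c) the weight is 75 less the opposing 29 gives net 46, < 52, so (c) does not meet the standard.
  Not every element is met, so the department fails to carry Stage 2.
So the appellant prevails.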